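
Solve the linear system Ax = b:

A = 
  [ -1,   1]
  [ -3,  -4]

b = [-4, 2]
x = [2, -2]

Row reduce the augmented matrix [A|b]:
R2 → R2 - (3)·R1
REF = 
  [ -1,   1,  -4]
  [  0,  -7,  14]

Back-substitution:
x₂ = 14 / (-7) = -2
x₁ = (-4 - (1)(-2)) / (-1) = 2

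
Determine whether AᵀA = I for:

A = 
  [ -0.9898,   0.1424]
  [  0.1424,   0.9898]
Yes

AᵀA = 
  [  1,   0]
  [  0,   1]
≈ I (equal to I up to the 4-dp rounding of the entries)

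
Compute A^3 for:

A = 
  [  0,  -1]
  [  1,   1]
A² = A·A:
A²[1,1] = (0)(0) + (-1)(1) = -1
A²[1,2] = (0)(-1) + (-1)(1) = -1
A²[2,1] = (1)(0) + (1)(1) = 1
A²[2,2] = (1)(-1) + (1)(1) = 0
A² = 
  [ -1,  -1]
  [  1,   0]

A^3 = A^2·A:
A^3[1,1] = (-1)(0) + (-1)(1) = -1
A^3[1,2] = (-1)(-1) + (-1)(1) = 0
A^3[2,1] = (1)(0) + (0)(1) = 0
A^3[2,2] = (1)(-1) + (0)(1) = -1
A^3 = 
  [ -1,   0]
  [  0,  -1]

Therefore
A^3 = 
  [ -1,   0]
  [  0,  -1]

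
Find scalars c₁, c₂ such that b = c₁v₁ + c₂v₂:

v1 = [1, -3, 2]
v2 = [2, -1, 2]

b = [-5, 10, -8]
c1 = -3, c2 = -1

b = -3·v1 + -1·v2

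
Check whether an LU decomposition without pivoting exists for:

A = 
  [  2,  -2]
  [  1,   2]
Yes.
A[1,1] = 2 ≠ 0, so Gaussian elimination proceeds without a row swap: multiplier ℓ₂₁ = (1)/(2) = 1/2, and U[2,2] = 2 - (1/2)(-2) = 3.
L = 
  [  1,   0]
  [1/2,   1]
U = 
  [  2,  -2]
  [  0,   3]
Check row 2 of LU: [(1/2)(2), (1/2)(-2) + 3] = [1, 2] = row 2 of A ✓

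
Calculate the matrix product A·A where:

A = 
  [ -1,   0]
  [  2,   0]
A² = A·A:
A²[1,1] = (-1)(-1) + (0)(2) = 1
A²[1,2] = (-1)(0) + (0)(0) = 0
A²[2,1] = (2)(-1) + (0)(2) = -2
A²[2,2] = (2)(0) + (0)(0) = 0
A² = 
  [  1,   0]
  [ -2,   0]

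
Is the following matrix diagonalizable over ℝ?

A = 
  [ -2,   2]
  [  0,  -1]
Yes

tr(A) = -3, det(A) = 2
Characteristic polynomial: λ² - tr(A)λ + det(A) = λ² + 3λ + 2
λ² + 3λ + 2 = (λ + 2)(λ + 1)
Eigenvalues: -1, -2
λ=-2: alg. mult. = 1, geom. mult. = 2 - rank(A - (-2)I) = 2 - 1 = 1
λ=-1: alg. mult. = 1, geom. mult. = 2 - rank(A - (-1)I) = 2 - 1 = 1
Sum of geometric multiplicities equals n, so A has n independent eigenvectors.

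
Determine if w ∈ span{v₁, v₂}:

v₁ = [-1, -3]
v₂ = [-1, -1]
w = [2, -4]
Yes

Form the augmented matrix and row-reduce:
[v₁|v₂|w] = 
  [ -1,  -1,   2]
  [ -3,  -1,  -4]
R2 → R2 - (3)·R1
REF = 
  [ -1,  -1,   2]
  [  0,   2, -10]

No row of the form [0 0 | nonzero], so the system is consistent. Back-substitution gives c₁ = 3, c₂ = -5: w = (3)·v₁ + (-5)·v₂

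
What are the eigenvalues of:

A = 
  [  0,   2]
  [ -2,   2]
λ = 1 + i√3, 1 - i√3  (≈ 1 + 1.732i, 1 - 1.732i)

tr(A) = 2, det(A) = 4
Characteristic polynomial: λ² - tr(A)λ + det(A) = λ² - 2λ + 4
λ² - 2λ + 4 = 0  ⇒  λ = (2 ± √((-2)² - 4·(4)))/2 = (2 ± √(-12))/2
  = 1 + i√3,  1 - i√3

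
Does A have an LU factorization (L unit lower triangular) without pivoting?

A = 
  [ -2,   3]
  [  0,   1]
Yes.
A[1,1] = -2 ≠ 0, so Gaussian elimination proceeds without a row swap: multiplier ℓ₂₁ = (0)/(-2) = 0, and U[2,2] = 1 - (0)(3) = 1.
L = 
  [  1,   0]
  [  0,   1]
U = 
  [ -2,   3]
  [  0,   1]
Check row 2 of LU: [(0)(-2), (0)(3) + 1] = [0, 1] = row 2 of A ✓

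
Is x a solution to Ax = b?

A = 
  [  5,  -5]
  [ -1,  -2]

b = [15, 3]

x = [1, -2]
Yes

Ax = [15, 3] = b ✓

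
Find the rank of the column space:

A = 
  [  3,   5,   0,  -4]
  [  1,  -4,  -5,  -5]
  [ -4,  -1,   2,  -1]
Row reduce:
R2 → R2 - (1/3)·R1
R3 → R3 + (4/3)·R1
R3 → R3 + (1)·R2
REF = 
  [    3,     5,     0,    -4]
  [    0, -17/3,    -5, -11/3]
  [    0,     0,    -3,   -10]
Pivot columns: 1, 2, 3 → 3 pivots.
dim(Col(A)) = number of pivot columns = 3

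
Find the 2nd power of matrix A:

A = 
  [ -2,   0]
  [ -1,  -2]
A² = A·A:
A²[1,1] = (-2)(-2) + (0)(-1) = 4
A²[1,2] = (-2)(0) + (0)(-2) = 0
A²[2,1] = (-1)(-2) + (-2)(-1) = 4
A²[2,2] = (-1)(0) + (-2)(-2) = 4
A² = 
  [  4,   0]
  [  4,   4]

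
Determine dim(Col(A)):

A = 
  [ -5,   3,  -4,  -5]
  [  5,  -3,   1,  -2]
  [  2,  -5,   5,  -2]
Row reduce:
R2 → R2 + (1)·R1
R3 → R3 + (2/5)·R1
Swap R2 ↔ R3
REF = 
  [   -5,     3,    -4,    -5]
  [    0, -19/5,  17/5,    -4]
  [    0,     0,    -3,    -7]
Pivot columns: 1, 2, 3 → 3 pivots.
dim(Col(A)) = number of pivot columns = 3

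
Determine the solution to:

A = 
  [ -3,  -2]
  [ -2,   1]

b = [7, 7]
x = [-3, 1]

Row reduce the augmented matrix [A|b]:
R2 → R2 - (2/3)·R1
REF = 
  [ -3,  -2,   7]
  [  0, 7/3, 7/3]

Back-substitution:
x₂ = (7/3) / (7/3) = 1
x₁ = (7 - (-2)(1)) / (-3) = -3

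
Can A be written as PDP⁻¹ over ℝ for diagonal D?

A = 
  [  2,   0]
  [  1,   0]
Yes

tr(A) = 2, det(A) = 0
Characteristic polynomial: λ² - tr(A)λ + det(A) = λ² - 2λ
λ² - 2λ = λ(λ - 2)
Eigenvalues: 2, 0
λ=0: alg. mult. = 1, geom. mult. = 2 - rank(A - (0)I) = 2 - 1 = 1
λ=2: alg. mult. = 1, geom. mult. = 2 - rank(A - (2)I) = 2 - 1 = 1
Sum of geometric multiplicities equals n, so A has n independent eigenvectors.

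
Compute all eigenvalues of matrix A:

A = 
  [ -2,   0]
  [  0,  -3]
λ = -2, -3

tr(A) = -5, det(A) = 6
Characteristic polynomial: λ² - tr(A)λ + det(A) = λ² + 5λ + 6
λ² + 5λ + 6 = (λ + 3)(λ + 2)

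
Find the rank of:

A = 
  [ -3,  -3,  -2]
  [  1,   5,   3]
rank(A) = 2

Row reduce:
R2 → R2 + (1/3)·R1
REF = 
  [ -3,  -3,  -2]
  [  0,   4, 7/3]
Pivot columns: 1, 2 → 2 pivots.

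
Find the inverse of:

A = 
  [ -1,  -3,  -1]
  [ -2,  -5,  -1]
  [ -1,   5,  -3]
det(A) = (-1)·((-5)(-3) - (-1)(5)) - (-3)·((-2)(-3) - (-1)(-1)) + (-1)·((-2)(5) - (-5)(-1))
  = (-1)(20) - (-3)(5) + (-1)(-15)
  = 10
det(A) = 10 ≠ 0, so A is invertible.

Cofactors Cᵢⱼ = (-1)ⁱ⁺ʲ·Mᵢⱼ:
C = 
  [ 20,  -5, -15]
  [-14,   2,   8]
  [ -2,   1,  -1]

adj(A) = Cᵀ:
adj(A) = 
  [ 20, -14,  -2]
  [ -5,   2,   1]
  [-15,   8,  -1]

A⁻¹ = (1/10) · adj(A):
A⁻¹ = 
  [    2,  -7/5,  -1/5]
  [ -1/2,   1/5,  1/10]
  [ -3/2,   4/5, -1/10]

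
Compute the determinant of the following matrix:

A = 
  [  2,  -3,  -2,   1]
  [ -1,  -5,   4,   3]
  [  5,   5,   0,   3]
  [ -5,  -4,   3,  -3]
Cofactor expansion along row 1: det(A) = a₁₁M₁₁ - a₁₂M₁₂ + a₁₃M₁₃ - a₁₄M₁₄

M₁₁ = det[[-5, 4, 3]; [5, 0, 3]; [-4, 3, -3]]
  = (-5)·((0)(-3) - (3)(3)) - (4)·((5)(-3) - (3)(-4)) + (3)·((5)(3) - (0)(-4))
  = (-5)(-9) - (4)(-3) + (3)(15)
  = 102
M₁₂ = det[[-1, 4, 3]; [5, 0, 3]; [-5, 3, -3]]
  = (-1)·((0)(-3) - (3)(3)) - (4)·((5)(-3) - (3)(-5)) + (3)·((5)(3) - (0)(-5))
  = (-1)(-9) - (4)(0) + (3)(15)
  = 54
M₁₃ = det[[-1, -5, 3]; [5, 5, 3]; [-5, -4, -3]]
  = (-1)·((5)(-3) - (3)(-4)) - (-5)·((5)(-3) - (3)(-5)) + (3)·((5)(-4) - (5)(-5))
  = (-1)(-3) - (-5)(0) + (3)(5)
  = 18
M₁₄ = det[[-1, -5, 4]; [5, 5, 0]; [-5, -4, 3]]
  = (-1)·((5)(3) - (0)(-4)) - (-5)·((5)(3) - (0)(-5)) + (4)·((5)(-4) - (5)(-5))
  = (-1)(15) - (-5)(15) + (4)(5)
  = 80

det(A) = (2)(102) - (-3)(54) + (-2)(18) - (1)(80) = 250

det(A) = 250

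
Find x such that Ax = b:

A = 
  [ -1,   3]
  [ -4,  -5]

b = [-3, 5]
x = [0, -1]

Row reduce the augmented matrix [A|b]:
R2 → R2 - (4)·R1
REF = 
  [ -1,   3,  -3]
  [  0, -17,  17]

Back-substitution:
x₂ = 17 / (-17) = -1
x₁ = (-3 - (3)(-1)) / (-1) = 0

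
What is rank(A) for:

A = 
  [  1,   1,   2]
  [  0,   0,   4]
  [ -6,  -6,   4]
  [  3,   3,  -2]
rank(A) = 2

Row reduce:
R3 → R3 + (6)·R1
R4 → R4 - (3)·R1
R3 → R3 - (4)·R2
R4 → R4 + (2)·R2
REF = 
  [  1,   1,   2]
  [  0,   0,   4]
  [  0,   0,   0]
  [  0,   0,   0]
Pivot columns: 1, 3 → 2 pivots.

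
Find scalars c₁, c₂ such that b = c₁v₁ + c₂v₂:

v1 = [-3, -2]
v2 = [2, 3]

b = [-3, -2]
c1 = 1, c2 = 0

b = 1·v1 + 0·v2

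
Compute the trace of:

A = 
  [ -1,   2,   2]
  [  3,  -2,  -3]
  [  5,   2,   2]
-1

tr(A) = -1 + -2 + 2 = -1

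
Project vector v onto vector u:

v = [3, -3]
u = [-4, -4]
proj_u(v) = [0, 0]

v·u = (3)(-4) + (-3)(-4) = 0
u·u = (-4)² + (-4)² = 32
proj_u(v) = (v·u / u·u) × u = (0/32) × u = (0) × u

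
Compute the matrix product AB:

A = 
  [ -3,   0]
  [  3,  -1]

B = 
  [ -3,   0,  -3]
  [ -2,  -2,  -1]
A is 2×2 and B is 2×3, so AB is 2×3. Each entry is (row of A)·(column of B):
AB[1,1] = (-3)(-3) + (0)(-2) = 9
AB[1,2] = (-3)(0) + (0)(-2) = 0
AB[1,3] = (-3)(-3) + (0)(-1) = 9
AB[2,1] = (3)(-3) + (-1)(-2) = -7
AB[2,2] = (3)(0) + (-1)(-2) = 2
AB[2,3] = (3)(-3) + (-1)(-1) = -8

AB = 
  [  9,   0,   9]
  [ -7,   2,  -8]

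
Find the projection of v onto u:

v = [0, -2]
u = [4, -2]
proj_u(v) = [4/5, -2/5]

v·u = (0)(4) + (-2)(-2) = 4
u·u = (4)² + (-2)² = 20
proj_u(v) = (v·u / u·u) × u = (4/20) × u = (1/5) × u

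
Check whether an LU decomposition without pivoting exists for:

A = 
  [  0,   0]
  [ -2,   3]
No.
A[1,1] = 0 but A[2,1] = -2 ≠ 0. Any LU with L unit lower triangular has (LU)[1,1] = U[1,1] and (LU)[2,1] = L[2,1]·U[1,1]; matching A forces U[1,1] = 0, which then forces (LU)[2,1] = 0 ≠ -2. A row swap (pivoting) is required.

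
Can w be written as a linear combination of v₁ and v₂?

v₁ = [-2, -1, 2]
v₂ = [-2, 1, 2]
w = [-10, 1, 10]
Yes

Form the augmented matrix and row-reduce:
[v₁|v₂|w] = 
  [ -2,  -2, -10]
  [ -1,   1,   1]
  [  2,   2,  10]
R2 → R2 - (1/2)·R1
R3 → R3 + (1)·R1
REF = 
  [ -2,  -2, -10]
  [  0,   2,   6]
  [  0,   0,   0]

No row of the form [0 0 | nonzero], so the system is consistent. Back-substitution gives c₁ = 2, c₂ = 3: w = (2)·v₁ + (3)·v₂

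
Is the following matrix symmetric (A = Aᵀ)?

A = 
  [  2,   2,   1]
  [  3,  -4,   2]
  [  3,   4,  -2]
No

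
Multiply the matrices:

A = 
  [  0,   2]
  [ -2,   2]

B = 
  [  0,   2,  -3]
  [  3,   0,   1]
A is 2×2 and B is 2×3, so AB is 2×3. Each entry is (row of A)·(column of B):
AB[1,1] = (0)(0) + (2)(3) = 6
AB[1,2] = (0)(2) + (2)(0) = 0
AB[1,3] = (0)(-3) + (2)(1) = 2
AB[2,1] = (-2)(0) + (2)(3) = 6
AB[2,2] = (-2)(2) + (2)(0) = -4
AB[2,3] = (-2)(-3) + (2)(1) = 8

AB = 
  [  6,   0,   2]
  [  6,  -4,   8]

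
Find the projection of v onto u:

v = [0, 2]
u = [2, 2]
proj_u(v) = [1, 1]

v·u = (0)(2) + (2)(2) = 4
u·u = (2)² + (2)² = 8
proj_u(v) = (v·u / u·u) × u = (4/8) × u = (1/2) × u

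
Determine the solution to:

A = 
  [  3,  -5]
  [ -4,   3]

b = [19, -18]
Row reduce the augmented matrix [A|b]:
R2 → R2 + (4/3)·R1
REF = 
  [    3,    -5,    19]
  [    0, -11/3,  22/3]

Back-substitution:
x₂ = (22/3) / (-11/3) = -2
x₁ = (19 - (-5)(-2)) / 3 = 3

x = [3, -2]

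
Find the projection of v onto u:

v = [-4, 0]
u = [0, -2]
v·u = (-4)(0) + (0)(-2) = 0
u·u = (0)² + (-2)² = 4
proj_u(v) = (v·u / u·u) × u = (0/4) × u = (0) × u

proj_u(v) = [0, 0]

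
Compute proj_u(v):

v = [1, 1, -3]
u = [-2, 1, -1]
v·u = (1)(-2) + (1)(1) + (-3)(-1) = 2
u·u = (-2)² + (1)² + (-1)² = 6
proj_u(v) = (v·u / u·u) × u = (2/6) × u = (1/3) × u

proj_u(v) = [-2/3, 1/3, -1/3]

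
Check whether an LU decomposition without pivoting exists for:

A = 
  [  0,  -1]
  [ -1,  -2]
No.
A[1,1] = 0 but A[2,1] = -1 ≠ 0. Any LU with L unit lower triangular has (LU)[1,1] = U[1,1] and (LU)[2,1] = L[2,1]·U[1,1]; matching A forces U[1,1] = 0, which then forces (LU)[2,1] = 0 ≠ -1. A row swap (pivoting) is required.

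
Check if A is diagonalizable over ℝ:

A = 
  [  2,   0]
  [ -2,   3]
Yes

tr(A) = 5, det(A) = 6
Characteristic polynomial: λ² - tr(A)λ + det(A) = λ² - 5λ + 6
λ² - 5λ + 6 = (λ - 2)(λ - 3)
Eigenvalues: 3, 2
λ=2: alg. mult. = 1, geom. mult. = 2 - rank(A - (2)I) = 2 - 1 = 1
λ=3: alg. mult. = 1, geom. mult. = 2 - rank(A - (3)I) = 2 - 1 = 1
Sum of geometric multiplicities equals n, so A has n independent eigenvectors.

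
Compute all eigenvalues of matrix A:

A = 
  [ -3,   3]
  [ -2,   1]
tr(A) = -2, det(A) = 3
Characteristic polynomial: λ² - tr(A)λ + det(A) = λ² + 2λ + 3
λ² + 2λ + 3 = 0  ⇒  λ = (-2 ± √((2)² - 4·(3)))/2 = (-2 ± √(-8))/2
  = -1 + i√2,  -1 - i√2

λ = -1 + i√2, -1 - i√2  (≈ -1 + 1.414i, -1 - 1.414i)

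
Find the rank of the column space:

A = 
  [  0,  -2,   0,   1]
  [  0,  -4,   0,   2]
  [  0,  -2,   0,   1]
Row reduce:
R2 → R2 - (2)·R1
R3 → R3 - (1)·R1
REF = 
  [  0,  -2,   0,   1]
  [  0,   0,   0,   0]
  [  0,   0,   0,   0]
Pivot columns: 2 → 1 pivot.
dim(Col(A)) = number of pivot columns = 1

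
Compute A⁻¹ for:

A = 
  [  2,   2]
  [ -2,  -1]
det(A) = (2)(-1) - (2)(-2) = 2
For a 2×2 matrix, A⁻¹ = (1/det(A)) · [[d, -b], [-c, a]]
    = (1/2) · [[-1, -2], [2, 2]]

A⁻¹ = 
  [-1/2,   -1]
  [   1,    1]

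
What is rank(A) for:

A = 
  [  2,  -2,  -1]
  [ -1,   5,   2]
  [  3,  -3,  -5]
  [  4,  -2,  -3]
Row reduce:
R2 → R2 + (1/2)·R1
R3 → R3 - (3/2)·R1
R4 → R4 - (2)·R1
R4 → R4 - (1/2)·R2
R4 → R4 - (1/2)·R3
REF = 
  [   2,   -2,   -1]
  [   0,    4,  3/2]
  [   0,    0, -7/2]
  [   0,    0,    0]
Pivot columns: 1, 2, 3 → 3 pivots.

rank(A) = 3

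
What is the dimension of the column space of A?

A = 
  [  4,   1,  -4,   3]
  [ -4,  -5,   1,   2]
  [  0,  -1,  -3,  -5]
Row reduce:
R2 → R2 + (1)·R1
R3 → R3 - (1/4)·R2
REF = 
  [    4,     1,    -4,     3]
  [    0,    -4,    -3,     5]
  [    0,     0,  -9/4, -25/4]
Pivot columns: 1, 2, 3 → 3 pivots.
dim(Col(A)) = number of pivot columns = 3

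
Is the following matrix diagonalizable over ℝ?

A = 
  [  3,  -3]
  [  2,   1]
No

tr(A) = 4, det(A) = 9
Characteristic polynomial: λ² - tr(A)λ + det(A) = λ² - 4λ + 9
λ² - 4λ + 9 = 0  ⇒  λ = (4 ± √((-4)² - 4·(9)))/2 = (4 ± √(-20))/2
  = 2 + i√5,  2 - i√5
Eigenvalues: 2 + i√5, 2 - i√5  (≈ 2 + 2.236i, 2 - 2.236i)
Has complex eigenvalues (not diagonalizable over ℝ).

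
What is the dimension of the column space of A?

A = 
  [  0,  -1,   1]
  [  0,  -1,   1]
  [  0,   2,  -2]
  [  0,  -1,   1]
Row reduce:
R2 → R2 - (1)·R1
R3 → R3 + (2)·R1
R4 → R4 - (1)·R1
REF = 
  [  0,  -1,   1]
  [  0,   0,   0]
  [  0,   0,   0]
  [  0,   0,   0]
Pivot columns: 2 → 1 pivot.
dim(Col(A)) = number of pivot columns = 1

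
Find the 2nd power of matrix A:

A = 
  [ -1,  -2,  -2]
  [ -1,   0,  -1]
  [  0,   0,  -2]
A² = A·A:
A²[1,1] = (-1)(-1) + (-2)(-1) + (-2)(0) = 3
A²[1,2] = (-1)(-2) + (-2)(0) + (-2)(0) = 2
A²[1,3] = (-1)(-2) + (-2)(-1) + (-2)(-2) = 8
A²[2,1] = (-1)(-1) + (0)(-1) + (-1)(0) = 1
A²[2,2] = (-1)(-2) + (0)(0) + (-1)(0) = 2
A²[2,3] = (-1)(-2) + (0)(-1) + (-1)(-2) = 4
A²[3,1] = (0)(-1) + (0)(-1) + (-2)(0) = 0
A²[3,2] = (0)(-2) + (0)(0) + (-2)(0) = 0
A²[3,3] = (0)(-2) + (0)(-1) + (-2)(-2) = 4
A² = 
  [  3,   2,   8]
  [  1,   2,   4]
  [  0,   0,   4]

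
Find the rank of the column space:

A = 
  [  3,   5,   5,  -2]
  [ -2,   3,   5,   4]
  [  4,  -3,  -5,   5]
Row reduce:
R2 → R2 + (2/3)·R1
R3 → R3 - (4/3)·R1
R3 → R3 + (29/19)·R2
REF = 
  [     3,      5,      5,     -2]
  [     0,   19/3,   25/3,    8/3]
  [     0,      0,  20/19, 223/19]
Pivot columns: 1, 2, 3 → 3 pivots.
dim(Col(A)) = number of pivot columns = 3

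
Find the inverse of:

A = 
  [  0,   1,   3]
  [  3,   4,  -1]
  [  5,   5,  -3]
det(A) = (0)·((4)(-3) - (-1)(5)) - (1)·((3)(-3) - (-1)(5)) + (3)·((3)(5) - (4)(5))
  = (0)(-7) - (1)(-4) + (3)(-5)
  = -11
det(A) = -11 ≠ 0, so A is invertible.

Cofactors Cᵢⱼ = (-1)ⁱ⁺ʲ·Mᵢⱼ:
C = 
  [ -7,   4,  -5]
  [ 18, -15,   5]
  [-13,   9,  -3]

adj(A) = Cᵀ:
adj(A) = 
  [ -7,  18, -13]
  [  4, -15,   9]
  [ -5,   5,  -3]

A⁻¹ = (-1/11) · adj(A):
A⁻¹ = 
  [  7/11, -18/11,  13/11]
  [ -4/11,  15/11,  -9/11]
  [  5/11,  -5/11,   3/11]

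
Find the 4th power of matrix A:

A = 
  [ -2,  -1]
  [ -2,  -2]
A^4 = 
  [ 68,  48]
  [ 96,  68]

A² = A·A:
A²[1,1] = (-2)(-2) + (-1)(-2) = 6
A²[1,2] = (-2)(-1) + (-1)(-2) = 4
A²[2,1] = (-2)(-2) + (-2)(-2) = 8
A²[2,2] = (-2)(-1) + (-2)(-2) = 6
A² = 
  [  6,   4]
  [  8,   6]

A^3 = A^2·A:
A^3[1,1] = (6)(-2) + (4)(-2) = -20
A^3[1,2] = (6)(-1) + (4)(-2) = -14
A^3[2,1] = (8)(-2) + (6)(-2) = -28
A^3[2,2] = (8)(-1) + (6)(-2) = -20
A^3 = 
  [-20, -14]
  [-28, -20]

A^4 = A^3·A:
A^4[1,1] = (-20)(-2) + (-14)(-2) = 68
A^4[1,2] = (-20)(-1) + (-14)(-2) = 48
A^4[2,1] = (-28)(-2) + (-20)(-2) = 96
A^4[2,2] = (-28)(-1) + (-20)(-2) = 68
A^4 = 
  [ 68,  48]
  [ 96,  68]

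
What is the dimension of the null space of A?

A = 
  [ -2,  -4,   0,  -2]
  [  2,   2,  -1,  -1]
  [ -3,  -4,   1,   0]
nullity(A) = 2

Row reduce:
R2 → R2 + (1)·R1
R3 → R3 - (3/2)·R1
R3 → R3 + (1)·R2
REF = 
  [ -2,  -4,   0,  -2]
  [  0,  -2,  -1,  -3]
  [  0,   0,   0,   0]
Pivot columns: 1, 2 → 2 pivots.
rank(A) = 2, so nullity(A) = 4 - 2 = 2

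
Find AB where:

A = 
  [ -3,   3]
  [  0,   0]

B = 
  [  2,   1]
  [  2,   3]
A is 2×2 and B is 2×2, so AB is 2×2. Each entry is (row of A)·(column of B):
AB[1,1] = (-3)(2) + (3)(2) = 0
AB[1,2] = (-3)(1) + (3)(3) = 6
AB[2,1] = (0)(2) + (0)(2) = 0
AB[2,2] = (0)(1) + (0)(3) = 0

AB = 
  [  0,   6]
  [  0,   0]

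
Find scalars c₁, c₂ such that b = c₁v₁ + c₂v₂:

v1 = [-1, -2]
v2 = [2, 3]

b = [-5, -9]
c1 = 3, c2 = -1

b = 3·v1 + -1·v2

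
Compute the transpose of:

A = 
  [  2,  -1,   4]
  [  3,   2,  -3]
Aᵀ = 
  [  2,   3]
  [ -1,   2]
  [  4,  -3]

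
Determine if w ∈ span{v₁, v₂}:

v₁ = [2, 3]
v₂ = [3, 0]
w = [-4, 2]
Yes

Form the augmented matrix and row-reduce:
[v₁|v₂|w] = 
  [  2,   3,  -4]
  [  3,   0,   2]
R2 → R2 - (3/2)·R1
REF = 
  [   2,    3,   -4]
  [   0, -9/2,    8]

No row of the form [0 0 | nonzero], so the system is consistent. Back-substitution gives c₁ = 2/3, c₂ = -16/9: w = (2/3)·v₁ + (-16/9)·v₂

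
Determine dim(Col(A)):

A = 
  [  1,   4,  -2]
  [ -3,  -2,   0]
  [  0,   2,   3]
dim(Col(A)) = 3

Row reduce:
R2 → R2 + (3)·R1
R3 → R3 - (1/5)·R2
REF = 
  [   1,    4,   -2]
  [   0,   10,   -6]
  [   0,    0, 21/5]
Pivot columns: 1, 2, 3 → 3 pivots.
dim(Col(A)) = number of pivot columns = 3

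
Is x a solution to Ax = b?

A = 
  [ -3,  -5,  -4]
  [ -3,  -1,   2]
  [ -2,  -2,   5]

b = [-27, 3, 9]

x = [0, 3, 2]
No

Ax = [-23, 1, 4] ≠ b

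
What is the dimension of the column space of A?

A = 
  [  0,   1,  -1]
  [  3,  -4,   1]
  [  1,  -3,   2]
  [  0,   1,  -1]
dim(Col(A)) = 2

Row reduce:
Swap R1 ↔ R2
R3 → R3 - (1/3)·R1
R3 → R3 + (5/3)·R2
R4 → R4 - (1)·R2
REF = 
  [  3,  -4,   1]
  [  0,   1,  -1]
  [  0,   0,   0]
  [  0,   0,   0]
Pivot columns: 1, 2 → 2 pivots.
dim(Col(A)) = number of pivot columns = 2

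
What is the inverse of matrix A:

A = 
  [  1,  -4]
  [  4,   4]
det(A) = (1)(4) - (-4)(4) = 20
For a 2×2 matrix, A⁻¹ = (1/det(A)) · [[d, -b], [-c, a]]
    = (1/20) · [[4, 4], [-4, 1]]

A⁻¹ = 
  [ 1/5,  1/5]
  [-1/5, 1/20]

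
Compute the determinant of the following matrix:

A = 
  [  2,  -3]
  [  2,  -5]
For a 2×2 matrix, det = ad - bc = (2)(-5) - (-3)(2) = -4

det(A) = -4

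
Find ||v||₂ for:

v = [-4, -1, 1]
4.243

||v||₂ = √((-4)² + (-1)² + (1)²) = √18 = 4.243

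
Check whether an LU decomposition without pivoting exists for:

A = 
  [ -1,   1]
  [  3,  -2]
Yes.
A[1,1] = -1 ≠ 0, so Gaussian elimination proceeds without a row swap: multiplier ℓ₂₁ = (3)/(-1) = -3, and U[2,2] = -2 - (-3)(1) = 1.
L = 
  [  1,   0]
  [ -3,   1]
U = 
  [ -1,   1]
  [  0,   1]
Check row 2 of LU: [(-3)(-1), (-3)(1) + 1] = [3, -2] = row 2 of A ✓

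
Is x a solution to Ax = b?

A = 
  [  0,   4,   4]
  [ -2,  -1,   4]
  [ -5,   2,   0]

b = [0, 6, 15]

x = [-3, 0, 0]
Yes

Ax = [0, 6, 15] = b ✓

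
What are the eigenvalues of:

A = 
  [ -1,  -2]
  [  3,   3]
tr(A) = 2, det(A) = 3
Characteristic polynomial: λ² - tr(A)λ + det(A) = λ² - 2λ + 3
λ² - 2λ + 3 = 0  ⇒  λ = (2 ± √((-2)² - 4·(3)))/2 = (2 ± √(-8))/2
  = 1 + i√2,  1 - i√2

λ = 1 + i√2, 1 - i√2  (≈ 1 + 1.414i, 1 - 1.414i)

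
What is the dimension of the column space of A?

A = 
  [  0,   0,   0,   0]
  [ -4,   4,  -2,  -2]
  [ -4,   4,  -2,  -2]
dim(Col(A)) = 1

Row reduce:
Swap R1 ↔ R2
R3 → R3 - (1)·R1
REF = 
  [ -4,   4,  -2,  -2]
  [  0,   0,   0,   0]
  [  0,   0,   0,   0]
Pivot columns: 1 → 1 pivot.
dim(Col(A)) = number of pivot columns = 1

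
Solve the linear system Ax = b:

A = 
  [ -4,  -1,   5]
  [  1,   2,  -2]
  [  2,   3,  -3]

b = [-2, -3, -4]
x = [1, -2, 0]

Row reduce the augmented matrix [A|b]:
R2 → R2 + (1/4)·R1
R3 → R3 + (1/2)·R1
R3 → R3 - (10/7)·R2
REF = 
  [  -4,   -1,    5,   -2]
  [   0,  7/4, -3/4, -7/2]
  [   0,    0,  4/7,    0]

Back-substitution:
x₃ = 0 / (4/7) = 0
x₂ = (-7/2 - (-3/4)(0)) / (7/4) = -2
x₁ = (-2 - (-1)(-2) - (5)(0)) / (-4) = 1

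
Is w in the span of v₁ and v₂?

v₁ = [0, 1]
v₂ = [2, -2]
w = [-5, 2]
Yes

Form the augmented matrix and row-reduce:
[v₁|v₂|w] = 
  [  0,   2,  -5]
  [  1,  -2,   2]
Swap R1 ↔ R2
REF = 
  [  1,  -2,   2]
  [  0,   2,  -5]

No row of the form [0 0 | nonzero], so the system is consistent. Back-substitution gives c₁ = -3, c₂ = -5/2: w = (-3)·v₁ + (-5/2)·v₂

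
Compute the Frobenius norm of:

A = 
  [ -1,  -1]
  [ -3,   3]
||A||_F = 4.472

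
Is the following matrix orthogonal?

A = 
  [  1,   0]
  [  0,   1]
Yes

AᵀA = 
  [  1,   0]
  [  0,   1]
= I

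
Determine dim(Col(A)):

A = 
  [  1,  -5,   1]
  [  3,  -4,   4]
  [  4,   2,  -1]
Row reduce:
R2 → R2 - (3)·R1
R3 → R3 - (4)·R1
R3 → R3 - (2)·R2
REF = 
  [  1,  -5,   1]
  [  0,  11,   1]
  [  0,   0,  -7]
Pivot columns: 1, 2, 3 → 3 pivots.
dim(Col(A)) = number of pivot columns = 3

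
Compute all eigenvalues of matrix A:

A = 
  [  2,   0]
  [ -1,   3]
tr(A) = 5, det(A) = 6
Characteristic polynomial: λ² - tr(A)λ + det(A) = λ² - 5λ + 6
λ² - 5λ + 6 = (λ - 2)(λ - 3)

λ = 3, 2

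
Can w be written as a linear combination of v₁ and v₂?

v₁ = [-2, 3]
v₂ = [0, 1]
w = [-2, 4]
Yes

Form the augmented matrix and row-reduce:
[v₁|v₂|w] = 
  [ -2,   0,  -2]
  [  3,   1,   4]
R2 → R2 + (3/2)·R1
REF = 
  [ -2,   0,  -2]
  [  0,   1,   1]

No row of the form [0 0 | nonzero], so the system is consistent. Back-substitution gives c₁ = 1, c₂ = 1: w = (1)·v₁ + (1)·v₂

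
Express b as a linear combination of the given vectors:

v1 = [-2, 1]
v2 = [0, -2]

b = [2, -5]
c1 = -1, c2 = 2

b = -1·v1 + 2·v2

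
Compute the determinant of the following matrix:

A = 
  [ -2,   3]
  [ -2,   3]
For a 2×2 matrix, det = ad - bc = (-2)(3) - (3)(-2) = 0

det(A) = 0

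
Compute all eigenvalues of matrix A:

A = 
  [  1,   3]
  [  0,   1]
tr(A) = 2, det(A) = 1
Characteristic polynomial: λ² - tr(A)λ + det(A) = λ² - 2λ + 1
λ² - 2λ + 1 = (λ - 1)²

λ = 1, 1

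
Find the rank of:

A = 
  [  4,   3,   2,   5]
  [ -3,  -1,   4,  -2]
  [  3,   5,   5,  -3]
rank(A) = 3

Row reduce:
R2 → R2 + (3/4)·R1
R3 → R3 - (3/4)·R1
R3 → R3 - (11/5)·R2
REF = 
  [    4,     3,     2,     5]
  [    0,   5/4,  11/2,   7/4]
  [    0,     0, -43/5, -53/5]
Pivot columns: 1, 2, 3 → 3 pivots.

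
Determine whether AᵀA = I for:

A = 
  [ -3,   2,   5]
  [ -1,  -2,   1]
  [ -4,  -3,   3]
No

AᵀA = 
  [ 26,   8, -28]
  [  8,  17,  -1]
  [-28,  -1,  35]
≠ I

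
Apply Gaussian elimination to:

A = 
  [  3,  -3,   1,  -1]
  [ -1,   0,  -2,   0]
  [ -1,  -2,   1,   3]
Row operations:
R2 → R2 + (1/3)·R1
R3 → R3 + (1/3)·R1
R3 → R3 - (3)·R2

Resulting echelon form:
REF = 
  [   3,   -3,    1,   -1]
  [   0,   -1, -5/3, -1/3]
  [   0,    0, 19/3, 11/3]

Rank = 3 (number of non-zero pivot rows).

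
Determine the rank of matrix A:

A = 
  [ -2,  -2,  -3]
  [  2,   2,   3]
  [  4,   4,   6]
Row reduce:
R2 → R2 + (1)·R1
R3 → R3 + (2)·R1
REF = 
  [ -2,  -2,  -3]
  [  0,   0,   0]
  [  0,   0,   0]
Pivot columns: 1 → 1 pivot.

rank(A) = 1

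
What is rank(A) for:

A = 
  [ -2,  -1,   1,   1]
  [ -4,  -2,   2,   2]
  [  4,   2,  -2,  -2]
rank(A) = 1

Row reduce:
R2 → R2 - (2)·R1
R3 → R3 + (2)·R1
REF = 
  [ -2,  -1,   1,   1]
  [  0,   0,   0,   0]
  [  0,   0,   0,   0]
Pivot columns: 1 → 1 pivot.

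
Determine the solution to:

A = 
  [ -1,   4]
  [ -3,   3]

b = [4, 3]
Row reduce the augmented matrix [A|b]:
R2 → R2 - (3)·R1
REF = 
  [ -1,   4,   4]
  [  0,  -9,  -9]

Back-substitution:
x₂ = (-9) / (-9) = 1
x₁ = (4 - (4)(1)) / (-1) = 0

x = [0, 1]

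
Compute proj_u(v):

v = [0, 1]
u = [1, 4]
proj_u(v) = [4/17, 16/17]

v·u = (0)(1) + (1)(4) = 4
u·u = (1)² + (4)² = 17
proj_u(v) = (v·u / u·u) × u = (4/17) × u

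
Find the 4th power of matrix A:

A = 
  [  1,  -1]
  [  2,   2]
A² = A·A:
A²[1,1] = (1)(1) + (-1)(2) = -1
A²[1,2] = (1)(-1) + (-1)(2) = -3
A²[2,1] = (2)(1) + (2)(2) = 6
A²[2,2] = (2)(-1) + (2)(2) = 2
A² = 
  [ -1,  -3]
  [  6,   2]

A^3 = A^2·A:
A^3[1,1] = (-1)(1) + (-3)(2) = -7
A^3[1,2] = (-1)(-1) + (-3)(2) = -5
A^3[2,1] = (6)(1) + (2)(2) = 10
A^3[2,2] = (6)(-1) + (2)(2) = -2
A^3 = 
  [ -7,  -5]
  [ 10,  -2]

A^4 = A^3·A:
A^4[1,1] = (-7)(1) + (-5)(2) = -17
A^4[1,2] = (-7)(-1) + (-5)(2) = -3
A^4[2,1] = (10)(1) + (-2)(2) = 6
A^4[2,2] = (10)(-1) + (-2)(2) = -14
A^4 = 
  [-17,  -3]
  [  6, -14]

Therefore
A^4 = 
  [-17,  -3]
  [  6, -14]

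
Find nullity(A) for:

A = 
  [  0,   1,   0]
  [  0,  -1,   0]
nullity(A) = 2

Row reduce:
R2 → R2 + (1)·R1
REF = 
  [  0,   1,   0]
  [  0,   0,   0]
Pivot columns: 2 → 1 pivot.
rank(A) = 1, so nullity(A) = 3 - 1 = 2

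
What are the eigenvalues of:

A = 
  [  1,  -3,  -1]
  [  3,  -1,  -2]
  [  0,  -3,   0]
Characteristic polynomial: det(λI - A) = λ³ + 2λ - 3
Testing integer divisors of the constant term: p(1) = 0, so (λ - 1) is a factor:
p(λ) = (λ - 1)(λ² + λ + 3)
λ² + λ + 3 = 0  ⇒  λ = (-1 ± √((1)² - 4·(3)))/2 = (-1 ± √(-11))/2
  = (-1 + i√11)/2,  (-1 - i√11)/2

λ = 1, (-1 + i√11)/2, (-1 - i√11)/2  (≈ 1, -0.5 + 1.658i, -0.5 - 1.658i)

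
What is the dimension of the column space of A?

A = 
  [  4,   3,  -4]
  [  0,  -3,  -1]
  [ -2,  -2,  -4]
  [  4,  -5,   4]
dim(Col(A)) = 3

Row reduce:
R3 → R3 + (1/2)·R1
R4 → R4 - (1)·R1
R3 → R3 - (1/6)·R2
R4 → R4 - (8/3)·R2
R4 → R4 + (64/35)·R3
REF = 
  [    4,     3,    -4]
  [    0,    -3,    -1]
  [    0,     0, -35/6]
  [    0,     0,     0]
Pivot columns: 1, 2, 3 → 3 pivots.
dim(Col(A)) = number of pivot columns = 3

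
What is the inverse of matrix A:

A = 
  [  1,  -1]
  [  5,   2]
det(A) = (1)(2) - (-1)(5) = 7
For a 2×2 matrix, A⁻¹ = (1/det(A)) · [[d, -b], [-c, a]]
    = (1/7) · [[2, 1], [-5, 1]]

A⁻¹ = 
  [ 2/7,  1/7]
  [-5/7,  1/7]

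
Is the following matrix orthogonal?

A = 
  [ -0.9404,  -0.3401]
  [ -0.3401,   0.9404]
Yes

AᵀA = 
  [  1,   0]
  [  0,   1]
≈ I (equal to I up to the 4-dp rounding of the entries)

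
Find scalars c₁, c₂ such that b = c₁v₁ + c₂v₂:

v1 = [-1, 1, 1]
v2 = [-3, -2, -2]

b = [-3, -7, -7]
c1 = -3, c2 = 2

b = -3·v1 + 2·v2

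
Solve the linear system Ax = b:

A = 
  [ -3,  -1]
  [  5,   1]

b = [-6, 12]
Row reduce the augmented matrix [A|b]:
R2 → R2 + (5/3)·R1
REF = 
  [  -3,   -1,   -6]
  [   0, -2/3,    2]

Back-substitution:
x₂ = 2 / (-2/3) = -3
x₁ = (-6 - (-1)(-3)) / (-3) = 3

x = [3, -3]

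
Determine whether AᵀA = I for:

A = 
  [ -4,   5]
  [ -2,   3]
No

AᵀA = 
  [ 20, -26]
  [-26,  34]
≠ I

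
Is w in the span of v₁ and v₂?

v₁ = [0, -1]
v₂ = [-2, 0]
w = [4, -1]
Yes

Form the augmented matrix and row-reduce:
[v₁|v₂|w] = 
  [  0,  -2,   4]
  [ -1,   0,  -1]
Swap R1 ↔ R2
REF = 
  [ -1,   0,  -1]
  [  0,  -2,   4]

No row of the form [0 0 | nonzero], so the system is consistent. Back-substitution gives c₁ = 1, c₂ = -2: w = (1)·v₁ + (-2)·v₂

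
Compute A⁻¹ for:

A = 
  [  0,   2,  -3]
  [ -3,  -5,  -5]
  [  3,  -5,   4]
det(A) = (0)·((-5)(4) - (-5)(-5)) - (2)·((-3)(4) - (-5)(3)) + (-3)·((-3)(-5) - (-5)(3))
  = (0)(-45) - (2)(3) + (-3)(30)
  = -96
det(A) = -96 ≠ 0, so A is invertible.

Cofactors Cᵢⱼ = (-1)ⁱ⁺ʲ·Mᵢⱼ:
C = 
  [-45,  -3,  30]
  [  7,   9,   6]
  [-25,   9,   6]

adj(A) = Cᵀ:
adj(A) = 
  [-45,   7, -25]
  [ -3,   9,   9]
  [ 30,   6,   6]

A⁻¹ = (-1/96) · adj(A):
A⁻¹ = 
  [15/32, -7/96, 25/96]
  [ 1/32, -3/32, -3/32]
  [-5/16, -1/16, -1/16]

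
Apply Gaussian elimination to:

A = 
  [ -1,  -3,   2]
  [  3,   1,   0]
Row operations:
R2 → R2 + (3)·R1

Resulting echelon form:
REF = 
  [ -1,  -3,   2]
  [  0,  -8,   6]

Rank = 2 (number of non-zero pivot rows).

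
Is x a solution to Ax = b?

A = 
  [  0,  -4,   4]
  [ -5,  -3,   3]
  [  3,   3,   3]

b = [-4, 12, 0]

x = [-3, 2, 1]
Yes

Ax = [-4, 12, 0] = b ✓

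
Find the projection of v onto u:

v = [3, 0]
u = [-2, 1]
proj_u(v) = [12/5, -6/5]

v·u = (3)(-2) + (0)(1) = -6
u·u = (-2)² + (1)² = 5
proj_u(v) = (v·u / u·u) × u = (-6/5) × u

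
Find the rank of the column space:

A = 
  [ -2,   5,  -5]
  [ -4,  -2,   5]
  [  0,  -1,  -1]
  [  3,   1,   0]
Row reduce:
R2 → R2 - (2)·R1
R4 → R4 + (3/2)·R1
R3 → R3 - (1/12)·R2
R4 → R4 + (17/24)·R2
R4 → R4 + (25/18)·R3
REF = 
  [  -2,    5,   -5]
  [   0,  -12,   15]
  [   0,    0, -9/4]
  [   0,    0,    0]
Pivot columns: 1, 2, 3 → 3 pivots.
dim(Col(A)) = number of pivot columns = 3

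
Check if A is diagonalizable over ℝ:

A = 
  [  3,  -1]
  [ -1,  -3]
Yes

tr(A) = 0, det(A) = -10
Characteristic polynomial: λ² - tr(A)λ + det(A) = λ² - 10
λ² - 10 = 0  ⇒  λ = (0 ± √((0)² - 4·(-10)))/2 = (0 ± √(40))/2
  = √10,  -√10
Eigenvalues: √10, -√10  (≈ 3.162, -3.162)
The two irrational eigenvalues are distinct (simple), so each has alg. mult. = geom. mult. = 1.
Sum of geometric multiplicities equals n, so A has n independent eigenvectors.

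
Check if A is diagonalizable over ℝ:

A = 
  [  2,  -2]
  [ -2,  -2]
Yes

tr(A) = 0, det(A) = -8
Characteristic polynomial: λ² - tr(A)λ + det(A) = λ² - 8
λ² - 8 = 0  ⇒  λ = (0 ± √((0)² - 4·(-8)))/2 = (0 ± √(32))/2
  = 2√2,  -2√2
Eigenvalues: 2√2, -2√2  (≈ 2.828, -2.828)
The two irrational eigenvalues are distinct (simple), so each has alg. mult. = geom. mult. = 1.
Sum of geometric multiplicities equals n, so A has n independent eigenvectors.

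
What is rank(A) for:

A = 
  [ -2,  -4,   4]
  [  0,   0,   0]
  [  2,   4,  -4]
Row reduce:
R3 → R3 + (1)·R1
REF = 
  [ -2,  -4,   4]
  [  0,   0,   0]
  [  0,   0,   0]
Pivot columns: 1 → 1 pivot.

rank(A) = 1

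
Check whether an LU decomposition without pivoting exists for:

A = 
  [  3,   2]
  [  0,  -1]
Yes.
A[1,1] = 3 ≠ 0, so Gaussian elimination proceeds without a row swap: multiplier ℓ₂₁ = (0)/(3) = 0, and U[2,2] = -1 - (0)(2) = -1.
L = 
  [  1,   0]
  [  0,   1]
U = 
  [  3,   2]
  [  0,  -1]
Check row 2 of LU: [(0)(3), (0)(2) + (-1)] = [0, -1] = row 2 of A ✓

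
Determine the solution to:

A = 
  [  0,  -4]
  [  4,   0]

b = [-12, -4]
x = [-1, 3]

Row reduce the augmented matrix [A|b]:
Swap R1 ↔ R2
REF = 
  [  4,   0,  -4]
  [  0,  -4, -12]

Back-substitution:
x₂ = (-12) / (-4) = 3
x₁ = (-4 - (0)(3)) / 4 = -1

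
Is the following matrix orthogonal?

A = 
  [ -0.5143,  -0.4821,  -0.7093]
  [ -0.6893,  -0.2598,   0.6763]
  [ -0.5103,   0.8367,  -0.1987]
Yes

AᵀA = 
  [  1,   0.0001,   0]
  [  0.0001,   1,   0]
  [  0,   0,   1]
≈ I (equal to I up to the 4-dp rounding of the entries)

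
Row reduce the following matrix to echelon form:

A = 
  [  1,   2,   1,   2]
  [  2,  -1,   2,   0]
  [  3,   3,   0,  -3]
Row operations:
R2 → R2 - (2)·R1
R3 → R3 - (3)·R1
R3 → R3 - (3/5)·R2

Resulting echelon form:
REF = 
  [    1,     2,     1,     2]
  [    0,    -5,     0,    -4]
  [    0,     0,    -3, -33/5]

Rank = 3 (number of non-zero pivot rows).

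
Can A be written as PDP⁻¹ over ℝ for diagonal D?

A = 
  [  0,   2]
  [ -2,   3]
No

tr(A) = 3, det(A) = 4
Characteristic polynomial: λ² - tr(A)λ + det(A) = λ² - 3λ + 4
λ² - 3λ + 4 = 0  ⇒  λ = (3 ± √((-3)² - 4·(4)))/2 = (3 ± √(-7))/2
  = (3 + i√7)/2,  (3 - i√7)/2
Eigenvalues: (3 + i√7)/2, (3 - i√7)/2  (≈ 1.5 + 1.323i, 1.5 - 1.323i)
Has complex eigenvalues (not diagonalizable over ℝ).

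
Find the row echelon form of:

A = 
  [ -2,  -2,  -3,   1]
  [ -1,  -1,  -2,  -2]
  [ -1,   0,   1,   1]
Row operations:
R2 → R2 - (1/2)·R1
R3 → R3 - (1/2)·R1
Swap R2 ↔ R3

Resulting echelon form:
REF = 
  [  -2,   -2,   -3,    1]
  [   0,    1,  5/2,  1/2]
  [   0,    0, -1/2, -5/2]

Rank = 3 (number of non-zero pivot rows).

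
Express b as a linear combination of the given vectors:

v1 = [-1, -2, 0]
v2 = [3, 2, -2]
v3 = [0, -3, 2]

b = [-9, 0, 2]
c1 = 0, c2 = -3, c3 = -2

b = 0·v1 + -3·v2 + -2·v3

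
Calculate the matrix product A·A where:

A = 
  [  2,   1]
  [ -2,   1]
A² = A·A:
A²[1,1] = (2)(2) + (1)(-2) = 2
A²[1,2] = (2)(1) + (1)(1) = 3
A²[2,1] = (-2)(2) + (1)(-2) = -6
A²[2,2] = (-2)(1) + (1)(1) = -1
A² = 
  [  2,   3]
  [ -6,  -1]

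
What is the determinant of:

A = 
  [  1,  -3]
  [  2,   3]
For a 2×2 matrix, det = ad - bc = (1)(3) - (-3)(2) = 9

det(A) = 9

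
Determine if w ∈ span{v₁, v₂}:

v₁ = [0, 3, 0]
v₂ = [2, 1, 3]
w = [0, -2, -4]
No

Form the augmented matrix and row-reduce:
[v₁|v₂|w] = 
  [  0,   2,   0]
  [  3,   1,  -2]
  [  0,   3,  -4]
Swap R1 ↔ R2
R3 → R3 - (3/2)·R2
REF = 
  [  3,   1,  -2]
  [  0,   2,   0]
  [  0,   0,  -4]

Row 3 reads [0 0 | -4], i.e. 0 = -4, so the system is inconsistent and w ∉ span{v₁, v₂}.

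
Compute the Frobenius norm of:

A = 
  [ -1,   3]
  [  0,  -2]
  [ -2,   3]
||A||_F = 5.196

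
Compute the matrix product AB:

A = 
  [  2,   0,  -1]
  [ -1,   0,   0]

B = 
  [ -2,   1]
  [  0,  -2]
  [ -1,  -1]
AB = 
  [ -3,   3]
  [  2,  -1]

A is 2×3 and B is 3×2, so AB is 2×2. Each entry is (row of A)·(column of B):
AB[1,1] = (2)(-2) + (0)(0) + (-1)(-1) = -3
AB[1,2] = (2)(1) + (0)(-2) + (-1)(-1) = 3
AB[2,1] = (-1)(-2) + (0)(0) + (0)(-1) = 2
AB[2,2] = (-1)(1) + (0)(-2) + (0)(-1) = -1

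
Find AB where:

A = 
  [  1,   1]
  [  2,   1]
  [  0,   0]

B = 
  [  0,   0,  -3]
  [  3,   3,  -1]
A is 3×2 and B is 2×3, so AB is 3×3. Each entry is (row of A)·(column of B):
AB[1,1] = (1)(0) + (1)(3) = 3
AB[1,2] = (1)(0) + (1)(3) = 3
AB[1,3] = (1)(-3) + (1)(-1) = -4
AB[2,1] = (2)(0) + (1)(3) = 3
AB[2,2] = (2)(0) + (1)(3) = 3
AB[2,3] = (2)(-3) + (1)(-1) = -7
AB[3,1] = (0)(0) + (0)(3) = 0
AB[3,2] = (0)(0) + (0)(3) = 0
AB[3,3] = (0)(-3) + (0)(-1) = 0

AB = 
  [  3,   3,  -4]
  [  3,   3,  -7]
  [  0,   0,   0]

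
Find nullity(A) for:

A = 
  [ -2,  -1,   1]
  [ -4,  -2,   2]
nullity(A) = 2

Row reduce:
R2 → R2 - (2)·R1
REF = 
  [ -2,  -1,   1]
  [  0,   0,   0]
Pivot columns: 1 → 1 pivot.
rank(A) = 1, so nullity(A) = 3 - 1 = 2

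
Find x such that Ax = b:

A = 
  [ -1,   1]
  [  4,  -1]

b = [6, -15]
Row reduce the augmented matrix [A|b]:
R2 → R2 + (4)·R1
REF = 
  [ -1,   1,   6]
  [  0,   3,   9]

Back-substitution:
x₂ = 9 / 3 = 3
x₁ = (6 - (1)(3)) / (-1) = -3

x = [-3, 3]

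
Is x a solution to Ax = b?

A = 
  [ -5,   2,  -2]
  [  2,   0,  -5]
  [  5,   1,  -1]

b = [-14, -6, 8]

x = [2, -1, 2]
No

Ax = [-16, -6, 7] ≠ b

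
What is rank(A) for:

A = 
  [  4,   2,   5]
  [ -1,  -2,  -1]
rank(A) = 2

Row reduce:
R2 → R2 + (1/4)·R1
REF = 
  [   4,    2,    5]
  [   0, -3/2,  1/4]
Pivot columns: 1, 2 → 2 pivots.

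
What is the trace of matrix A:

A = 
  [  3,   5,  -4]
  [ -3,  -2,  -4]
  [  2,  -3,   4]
5

tr(A) = 3 + -2 + 4 = 5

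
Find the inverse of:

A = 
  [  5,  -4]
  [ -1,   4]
det(A) = (5)(4) - (-4)(-1) = 16
For a 2×2 matrix, A⁻¹ = (1/det(A)) · [[d, -b], [-c, a]]
    = (1/16) · [[4, 4], [1, 5]]

A⁻¹ = 
  [ 1/4,  1/4]
  [1/16, 5/16]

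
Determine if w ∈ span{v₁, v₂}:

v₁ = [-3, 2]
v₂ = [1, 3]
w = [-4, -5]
Yes

Form the augmented matrix and row-reduce:
[v₁|v₂|w] = 
  [ -3,   1,  -4]
  [  2,   3,  -5]
R2 → R2 + (2/3)·R1
REF = 
  [   -3,     1,    -4]
  [    0,  11/3, -23/3]

No row of the form [0 0 | nonzero], so the system is consistent. Back-substitution gives c₁ = 7/11, c₂ = -23/11: w = (7/11)·v₁ + (-23/11)·v₂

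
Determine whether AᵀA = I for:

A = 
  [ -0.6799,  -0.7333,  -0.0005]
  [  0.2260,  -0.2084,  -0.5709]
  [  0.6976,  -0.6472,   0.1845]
No

AᵀA = 
  [  1,   0,   0]
  [  0,   1,  -0.0001]
  [  0,  -0.0001,   0.3600]
≠ I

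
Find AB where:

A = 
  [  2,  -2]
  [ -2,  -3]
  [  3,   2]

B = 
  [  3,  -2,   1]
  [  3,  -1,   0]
AB = 
  [  0,  -2,   2]
  [-15,   7,  -2]
  [ 15,  -8,   3]

A is 3×2 and B is 2×3, so AB is 3×3. Each entry is (row of A)·(column of B):
AB[1,1] = (2)(3) + (-2)(3) = 0
AB[1,2] = (2)(-2) + (-2)(-1) = -2
AB[1,3] = (2)(1) + (-2)(0) = 2
AB[2,1] = (-2)(3) + (-3)(3) = -15
AB[2,2] = (-2)(-2) + (-3)(-1) = 7
AB[2,3] = (-2)(1) + (-3)(0) = -2
AB[3,1] = (3)(3) + (2)(3) = 15
AB[3,2] = (3)(-2) + (2)(-1) = -8
AB[3,3] = (3)(1) + (2)(0) = 3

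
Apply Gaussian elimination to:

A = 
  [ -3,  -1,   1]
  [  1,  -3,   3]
Row operations:
R2 → R2 + (1/3)·R1

Resulting echelon form:
REF = 
  [   -3,    -1,     1]
  [    0, -10/3,  10/3]

Rank = 2 (number of non-zero pivot rows).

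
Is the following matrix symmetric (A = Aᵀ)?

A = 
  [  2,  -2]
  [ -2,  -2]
Yes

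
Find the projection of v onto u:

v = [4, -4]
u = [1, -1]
proj_u(v) = [4, -4]

v·u = (4)(1) + (-4)(-1) = 8
u·u = (1)² + (-1)² = 2
proj_u(v) = (v·u / u·u) × u = (8/2) × u = (4) × u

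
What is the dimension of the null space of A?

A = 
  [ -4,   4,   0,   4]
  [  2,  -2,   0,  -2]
nullity(A) = 3

Row reduce:
R2 → R2 + (1/2)·R1
REF = 
  [ -4,   4,   0,   4]
  [  0,   0,   0,   0]
Pivot columns: 1 → 1 pivot.
rank(A) = 1, so nullity(A) = 4 - 1 = 3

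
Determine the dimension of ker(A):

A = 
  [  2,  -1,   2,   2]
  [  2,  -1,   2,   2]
nullity(A) = 3

Row reduce:
R2 → R2 - (1)·R1
REF = 
  [  2,  -1,   2,   2]
  [  0,   0,   0,   0]
Pivot columns: 1 → 1 pivot.
rank(A) = 1, so nullity(A) = 4 - 1 = 3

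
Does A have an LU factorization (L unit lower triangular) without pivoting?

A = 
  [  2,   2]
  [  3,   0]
Yes.
A[1,1] = 2 ≠ 0, so Gaussian elimination proceeds without a row swap: multiplier ℓ₂₁ = (3)/(2) = 3/2, and U[2,2] = 0 - (3/2)(2) = -3.
L = 
  [  1,   0]
  [3/2,   1]
U = 
  [  2,   2]
  [  0,  -3]
Check row 2 of LU: [(3/2)(2), (3/2)(2) + (-3)] = [3, 0] = row 2 of A ✓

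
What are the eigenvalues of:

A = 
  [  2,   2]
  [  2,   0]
λ = 1 + √5, 1 - √5  (≈ 3.236, -1.236)

tr(A) = 2, det(A) = -4
Characteristic polynomial: λ² - tr(A)λ + det(A) = λ² - 2λ - 4
λ² - 2λ - 4 = 0  ⇒  λ = (2 ± √((-2)² - 4·(-4)))/2 = (2 ± √(20))/2
  = 1 + √5,  1 - √5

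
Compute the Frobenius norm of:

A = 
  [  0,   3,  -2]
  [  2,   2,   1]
||A||_F = 4.69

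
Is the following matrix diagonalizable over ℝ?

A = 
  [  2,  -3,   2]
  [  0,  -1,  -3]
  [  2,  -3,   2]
Yes

Characteristic polynomial: det(λI - A) = λ³ - 3λ² - 13λ
The constant term is 0, so λ = 0 is a root: p(λ) = λ(λ² - 3λ - 13)
λ² - 3λ - 13 = 0  ⇒  λ = (3 ± √((-3)² - 4·(-13)))/2 = (3 ± √(61))/2
  = (3 + √61)/2,  (3 - √61)/2
Eigenvalues: 0, (3 + √61)/2, (3 - √61)/2  (≈ 0, 5.405, -2.405)
The two irrational eigenvalues are distinct (simple), so each has alg. mult. = geom. mult. = 1.
λ=0: alg. mult. = 1, geom. mult. = 3 - rank(A - (0)I) = 3 - 2 = 1
Sum of geometric multiplicities equals n, so A has n independent eigenvectors.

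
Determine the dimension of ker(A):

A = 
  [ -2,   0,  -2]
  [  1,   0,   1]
nullity(A) = 2

Row reduce:
R2 → R2 + (1/2)·R1
REF = 
  [ -2,   0,  -2]
  [  0,   0,   0]
Pivot columns: 1 → 1 pivot.
rank(A) = 1, so nullity(A) = 3 - 1 = 2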